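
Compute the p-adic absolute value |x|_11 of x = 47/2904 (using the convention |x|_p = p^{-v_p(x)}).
|47/2904|_11 = 121

Step 1 — compute v_11(x) by factoring powers of 11 out of the numerator and denominator: v_11(47/2904) = -2. Step 2 — apply |x|_p = p^{-v_p(x)} = 11^{2} = 121.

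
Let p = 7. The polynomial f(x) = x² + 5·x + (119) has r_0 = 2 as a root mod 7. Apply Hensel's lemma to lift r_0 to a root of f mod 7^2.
r_1 = 9 (mod 49)

Hensel: r_{i+1} = r_i − f(r_i)·(f′(r_i))^{-1} mod 7^{i+2}, f′(x) = 2x + 5. Iterate:
  r_0 = 2 (mod 7)
  r_1 = 9 (mod 49)
Final: r = 9 satisfies f(r) ≡ 0 mod 7^2.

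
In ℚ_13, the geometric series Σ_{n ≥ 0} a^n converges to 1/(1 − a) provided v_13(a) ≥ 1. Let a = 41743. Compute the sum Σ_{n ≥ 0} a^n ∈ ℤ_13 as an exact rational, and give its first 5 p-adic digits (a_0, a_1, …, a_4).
Σ a^n = 1/(1 − a) = -1/41742;  first 5 digits = (1, 0, 0, 6, 1)

v_13(a) = 3 ≥ 1, so the series converges in ℤ_13 to 1/(1 − a) = 1/(1 − 41743) = -1/41742. Expand this rational in ℤ_13: compute digits iteratively via d_i = x_i mod 13, x_{i+1} = (x_i − d_i)/13. The first 5 digits are (1, 0, 0, 6, 1).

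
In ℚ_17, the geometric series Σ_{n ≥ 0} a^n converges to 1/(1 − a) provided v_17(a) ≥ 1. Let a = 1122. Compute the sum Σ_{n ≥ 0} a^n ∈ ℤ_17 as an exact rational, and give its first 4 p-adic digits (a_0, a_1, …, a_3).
Σ a^n = 1/(1 − a) = -1/1121;  first 4 digits = (1, 15, 7, 10)

v_17(a) = 1 ≥ 1, so the series converges in ℤ_17 to 1/(1 − a) = 1/(1 − 1122) = -1/1121. Expand this rational in ℤ_17: compute digits iteratively via d_i = x_i mod 17, x_{i+1} = (x_i − d_i)/17. The first 4 digits are (1, 15, 7, 10).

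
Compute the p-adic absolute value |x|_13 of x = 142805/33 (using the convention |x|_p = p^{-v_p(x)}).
|142805/33|_13 = 1/28561

Step 1 — compute v_13(x) by factoring powers of 13 out of the numerator and denominator: v_13(142805/33) = 4. Step 2 — apply |x|_p = p^{-v_p(x)} = 13^{-4} = 1/28561.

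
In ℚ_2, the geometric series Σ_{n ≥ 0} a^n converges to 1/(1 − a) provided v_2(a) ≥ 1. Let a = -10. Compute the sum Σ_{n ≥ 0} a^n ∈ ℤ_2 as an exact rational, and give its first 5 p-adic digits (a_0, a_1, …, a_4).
Σ a^n = 1/(1 − a) = 1/11;  first 5 digits = (1, 1, 0, 0, 0)

v_2(a) = 1 ≥ 1, so the series converges in ℤ_2 to 1/(1 − a) = 1/(1 − (-10)) = 1/11. Expand this rational in ℤ_2: compute digits iteratively via d_i = x_i mod 2, x_{i+1} = (x_i − d_i)/2. The first 5 digits are (1, 1, 0, 0, 0).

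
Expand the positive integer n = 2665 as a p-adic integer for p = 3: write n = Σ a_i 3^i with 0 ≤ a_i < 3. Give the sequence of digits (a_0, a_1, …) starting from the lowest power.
(a_0, a_1, …) = (1, 0, 2, 2, 2, 1, 0, 1)

Repeated division by 3 gives the digits low-to-high: 2665 = 1 + 2·3^2 + 2·3^3 + 2·3^4 + 1·3^5 + 1·3^7. Digit sequence: (1, 0, 2, 2, 2, 1, 0, 1).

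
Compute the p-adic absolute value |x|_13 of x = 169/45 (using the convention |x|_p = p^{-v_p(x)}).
|169/45|_13 = 1/169

Step 1 — compute v_13(x) by factoring powers of 13 out of the numerator and denominator: v_13(169/45) = 2. Step 2 — apply |x|_p = p^{-v_p(x)} = 13^{-2} = 1/169.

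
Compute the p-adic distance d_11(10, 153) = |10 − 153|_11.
d_11(10, 153) = 1/11

Step 1 — x − y = 10 − 153 = -143. Step 2 — v_11(-143) = 1 (factor: -143 = −(11^1 · 13); the sign does not affect v_p). Step 3 — |x − y|_11 = 11^{-1} = 1/11.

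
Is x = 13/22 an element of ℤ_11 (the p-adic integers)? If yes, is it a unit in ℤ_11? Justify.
x ∉ ℤ_11 (v_11(x) = -1 < 0)

ℤ_11 = {x ∈ ℚ_11 : v_11(x) ≥ 0} and ℤ_11^× = {x ∈ ℤ_11 : v_11(x) = 0}. Here v_11(13/22) = v_11(num) − v_11(den) = -1; compare against these criteria.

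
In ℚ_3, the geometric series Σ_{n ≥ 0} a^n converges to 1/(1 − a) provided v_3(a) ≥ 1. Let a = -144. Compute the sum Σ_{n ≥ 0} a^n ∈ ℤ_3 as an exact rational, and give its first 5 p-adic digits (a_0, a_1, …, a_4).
Σ a^n = 1/(1 − a) = 1/145;  first 5 digits = (1, 0, 2, 0, 2)

v_3(a) = 2 ≥ 1, so the series converges in ℤ_3 to 1/(1 − a) = 1/(1 − (-144)) = 1/145. Expand this rational in ℤ_3: compute digits iteratively via d_i = x_i mod 3, x_{i+1} = (x_i − d_i)/3. The first 5 digits are (1, 0, 2, 0, 2).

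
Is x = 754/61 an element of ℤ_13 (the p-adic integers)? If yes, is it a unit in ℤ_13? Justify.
x ∈ ℤ_13 but not a unit; v_13(x) = 1 > 0

ℤ_13 = {x ∈ ℚ_13 : v_13(x) ≥ 0} and ℤ_13^× = {x ∈ ℤ_13 : v_13(x) = 0}. Here v_13(754/61) = v_13(num) − v_13(den) = 1; compare against these criteria.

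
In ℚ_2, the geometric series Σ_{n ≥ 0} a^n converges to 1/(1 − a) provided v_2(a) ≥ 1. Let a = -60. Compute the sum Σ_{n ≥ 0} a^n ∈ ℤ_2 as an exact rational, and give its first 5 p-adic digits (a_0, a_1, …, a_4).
Σ a^n = 1/(1 − a) = 1/61;  first 5 digits = (1, 0, 1, 0, 1)

v_2(a) = 2 ≥ 1, so the series converges in ℤ_2 to 1/(1 − a) = 1/(1 − (-60)) = 1/61. Expand this rational in ℤ_2: compute digits iteratively via d_i = x_i mod 2, x_{i+1} = (x_i − d_i)/2. The first 5 digits are (1, 0, 1, 0, 1).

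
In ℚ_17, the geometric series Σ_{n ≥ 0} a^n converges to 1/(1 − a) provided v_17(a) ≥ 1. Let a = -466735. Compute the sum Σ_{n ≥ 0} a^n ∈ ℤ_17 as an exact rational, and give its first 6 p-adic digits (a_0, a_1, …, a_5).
Σ a^n = 1/(1 − a) = 1/466736;  first 6 digits = (1, 0, 0, 7, 11, 16)

v_17(a) = 3 ≥ 1, so the series converges in ℤ_17 to 1/(1 − a) = 1/(1 − (-466735)) = 1/466736. Expand this rational in ℤ_17: compute digits iteratively via d_i = x_i mod 17, x_{i+1} = (x_i − d_i)/17. The first 6 digits are (1, 0, 0, 7, 11, 16).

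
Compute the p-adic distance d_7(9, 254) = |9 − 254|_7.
d_7(9, 254) = 1/49

Step 1 — x − y = 9 − 254 = -245. Step 2 — v_7(-245) = 2 (factor: -245 = −(7^2 · 5); the sign does not affect v_p). Step 3 — |x − y|_7 = 7^{-2} = 1/49.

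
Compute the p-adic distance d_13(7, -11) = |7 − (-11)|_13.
d_13(7, -11) = 1

Step 1 — x − y = 7 − (-11) = 18. Step 2 — v_13(18) = 0 (factor: 18 = (13^0 · 18); the sign does not affect v_p). Step 3 — |x − y|_13 = 13^{0} = 1.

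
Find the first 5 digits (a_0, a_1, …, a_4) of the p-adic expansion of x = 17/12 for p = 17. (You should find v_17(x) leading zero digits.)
(a_0, …, a_4) = (0, 10, 15, 9, 15)

v_17(17/12) = 1, so a_0 = ... = a_0 = 0. Factor out: x = 17^1 · u with u = 1/12 a unit in ℤ_17. Expand u iteratively via a_{v+i} = u_i mod 17, u_{i+1} = (u_i − a_{v+i})/17:
  u_0 = 1/12;  a_1 = 10;  u_1 = (u_0 − 10)/17 = -7/12
  u_1 = -7/12;  a_2 = 15;  u_2 = (u_1 − 15)/17 = -11/12
  u_2 = -11/12;  a_3 = 9;  u_3 = (u_2 − 9)/17 = -7/12
  u_3 = -7/12;  a_4 = 15;  u_4 = (u_3 − 15)/17 = -11/12
Digits: (0, 10, 15, 9, 15).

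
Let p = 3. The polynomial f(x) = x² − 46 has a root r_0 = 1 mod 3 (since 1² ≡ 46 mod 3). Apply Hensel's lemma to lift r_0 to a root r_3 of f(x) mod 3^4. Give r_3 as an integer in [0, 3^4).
r_3 = 64 (mod 81)

Hensel's recurrence: r_{i+1} = r_i − f(r_i)·(f′(r_i))^{-1} mod 3^{i+2}, with f′(x) = 2x. Iterate:
  r_0 = 1 (mod 3)
  r_1 = 1 (mod 9)
  r_2 = 10 (mod 27)
  r_3 = 64 (mod 81)
Final: r_3 = 64, and one checks f(r_3) ≡ 0 mod 3^4.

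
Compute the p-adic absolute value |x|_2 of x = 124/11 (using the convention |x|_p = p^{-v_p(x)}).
|124/11|_2 = 1/4

Step 1 — compute v_2(x) by factoring powers of 2 out of the numerator and denominator: v_2(124/11) = 2. Step 2 — apply |x|_p = p^{-v_p(x)} = 2^{-2} = 1/4.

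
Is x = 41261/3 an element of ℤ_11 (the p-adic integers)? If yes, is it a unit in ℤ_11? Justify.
x ∈ ℤ_11 but not a unit; v_11(x) = 3 > 0

ℤ_11 = {x ∈ ℚ_11 : v_11(x) ≥ 0} and ℤ_11^× = {x ∈ ℤ_11 : v_11(x) = 0}. Here v_11(41261/3) = v_11(num) − v_11(den) = 3; compare against these criteria.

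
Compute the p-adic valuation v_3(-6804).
v_3(-6804) = 5

v_3(n) is the largest exponent k such that 3^k divides n. Factor out: -6804 = -3^5 · 28. (Sign doesn't affect v_p.) So v_3(-6804) = 5.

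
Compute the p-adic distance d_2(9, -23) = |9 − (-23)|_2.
d_2(9, -23) = 1/32

Step 1 — x − y = 9 − (-23) = 32. Step 2 — v_2(32) = 5 (factor: 32 = (2^5 · 1); the sign does not affect v_p). Step 3 — |x − y|_2 = 2^{-5} = 1/32.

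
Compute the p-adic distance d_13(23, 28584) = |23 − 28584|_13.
d_13(23, 28584) = 1/28561

Step 1 — x − y = 23 − 28584 = -28561. Step 2 — v_13(-28561) = 4 (factor: -28561 = −(13^4 · 1); the sign does not affect v_p). Step 3 — |x − y|_13 = 13^{-4} = 1/28561.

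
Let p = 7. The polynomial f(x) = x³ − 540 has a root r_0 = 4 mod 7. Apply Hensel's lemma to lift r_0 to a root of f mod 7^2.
r_1 = 18 (mod 49)

Hensel: r_{i+1} = r_i − f(r_i)/f′(r_i) mod 7^{i+2}, where f′(x) = 3x². Iterate:
  r_0 = 4 (mod 7)
  r_1 = 18 (mod 49)
Final: r = 18 with f(r) ≡ 0 mod 7^2.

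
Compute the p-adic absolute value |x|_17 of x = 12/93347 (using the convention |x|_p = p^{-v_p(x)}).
|12/93347|_17 = 4913

Step 1 — compute v_17(x) by factoring powers of 17 out of the numerator and denominator: v_17(12/93347) = -3. Step 2 — apply |x|_p = p^{-v_p(x)} = 17^{3} = 4913.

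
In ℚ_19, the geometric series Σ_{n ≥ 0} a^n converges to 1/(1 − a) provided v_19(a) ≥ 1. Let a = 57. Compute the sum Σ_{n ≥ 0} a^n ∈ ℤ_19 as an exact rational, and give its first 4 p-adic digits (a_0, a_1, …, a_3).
Σ a^n = 1/(1 − a) = -1/56;  first 4 digits = (1, 3, 9, 8)

v_19(a) = 1 ≥ 1, so the series converges in ℤ_19 to 1/(1 − a) = 1/(1 − 57) = -1/56. Expand this rational in ℤ_19: compute digits iteratively via d_i = x_i mod 19, x_{i+1} = (x_i − d_i)/19. The first 4 digits are (1, 3, 9, 8).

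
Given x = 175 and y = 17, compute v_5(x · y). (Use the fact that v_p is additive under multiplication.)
v_5(2975) = 2

v_p(x) = 2 (factor: 175 = 5^2 · 7); v_p(y) = 0 (factor: 17 = 5^0 · 17). Additivity: v_p(xy) = v_p(x) + v_p(y) = 2 + 0 = 2. (Direct check: xy = 2975 = 5^2 · (119).)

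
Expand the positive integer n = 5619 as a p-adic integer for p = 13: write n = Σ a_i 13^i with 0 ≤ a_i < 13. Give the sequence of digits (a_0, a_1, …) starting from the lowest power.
(a_0, a_1, …) = (3, 3, 7, 2)

Repeated division by 13 gives the digits low-to-high: 5619 = 3 + 3·13^1 + 7·13^2 + 2·13^3. Digit sequence: (3, 3, 7, 2).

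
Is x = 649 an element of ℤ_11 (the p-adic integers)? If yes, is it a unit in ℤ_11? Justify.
x ∈ ℤ_11 but not a unit; v_11(x) = 1 > 0

ℤ_11 = {x ∈ ℚ_11 : v_11(x) ≥ 0} and ℤ_11^× = {x ∈ ℤ_11 : v_11(x) = 0}. Here v_11(649) = v_11(num) − v_11(den) = 1; compare against these criteria.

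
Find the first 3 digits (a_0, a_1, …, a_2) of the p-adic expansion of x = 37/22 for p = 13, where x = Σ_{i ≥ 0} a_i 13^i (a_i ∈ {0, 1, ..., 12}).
(a_0, …, a_2) = (7, 12, 2)

v_13(37/22) = 0 (numerator and denominator both coprime to 13), so x ∈ ℤ_13^×. Compute digits iteratively via a_i = x_i mod 13, x_{i+1} = (x_i − a_i)/13, with x_0 = x:
  x_0 = 37/22;  a_0 = 7;  x_1 = (x_0 − 7)/13 = -9/22
  x_1 = -9/22;  a_1 = 12;  x_2 = (x_1 − 12)/13 = -21/22
  x_2 = -21/22;  a_2 = 2;  x_3 = (x_2 − 2)/13 = -5/22
Digits: (7, 12, 2).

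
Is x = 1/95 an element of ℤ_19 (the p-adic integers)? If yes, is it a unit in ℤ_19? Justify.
x ∉ ℤ_19 (v_19(x) = -1 < 0)

ℤ_19 = {x ∈ ℚ_19 : v_19(x) ≥ 0} and ℤ_19^× = {x ∈ ℤ_19 : v_19(x) = 0}. Here v_19(1/95) = v_19(num) − v_19(den) = -1; compare against these criteria.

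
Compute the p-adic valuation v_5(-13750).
v_5(-13750) = 4

v_5(n) is the largest exponent k such that 5^k divides n. Factor out: -13750 = -5^4 · 22. (Sign doesn't affect v_p.) So v_5(-13750) = 4.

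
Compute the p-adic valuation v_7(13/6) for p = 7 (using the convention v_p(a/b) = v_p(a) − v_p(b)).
v_7(13/6) = 0

Factor powers of 7 from the numerator and denominator of the reduced fraction: 13 = 7^0 · 13 and 6 = 7^0 · 6. Apply v_p(a/b) = v_p(a) − v_p(b): v_7(13/6) = 0 − 0 = 0.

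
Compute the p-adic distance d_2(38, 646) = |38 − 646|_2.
d_2(38, 646) = 1/32

Step 1 — x − y = 38 − 646 = -608. Step 2 — v_2(-608) = 5 (factor: -608 = −(2^5 · 19); the sign does not affect v_p). Step 3 — |x − y|_2 = 2^{-5} = 1/32.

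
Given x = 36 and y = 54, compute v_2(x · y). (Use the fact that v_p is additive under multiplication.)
v_2(1944) = 3

v_p(x) = 2 (factor: 36 = 2^2 · 9); v_p(y) = 1 (factor: 54 = 2^1 · 27). Additivity: v_p(xy) = v_p(x) + v_p(y) = 2 + 1 = 3. (Direct check: xy = 1944 = 2^3 · (243).)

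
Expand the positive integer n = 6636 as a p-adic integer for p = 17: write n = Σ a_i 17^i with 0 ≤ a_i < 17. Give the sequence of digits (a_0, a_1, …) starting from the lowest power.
(a_0, a_1, …) = (6, 16, 5, 1)

Repeated division by 17 gives the digits low-to-high: 6636 = 6 + 16·17^1 + 5·17^2 + 1·17^3. Digit sequence: (6, 16, 5, 1).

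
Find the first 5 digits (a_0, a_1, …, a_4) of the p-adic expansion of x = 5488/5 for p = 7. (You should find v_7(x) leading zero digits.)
(a_0, …, a_4) = (0, 0, 0, 6, 1)

v_7(5488/5) = 3, so a_0 = ... = a_2 = 0. Factor out: x = 7^3 · u with u = 16/5 a unit in ℤ_7. Expand u iteratively via a_{v+i} = u_i mod 7, u_{i+1} = (u_i − a_{v+i})/7:
  u_0 = 16/5;  a_3 = 6;  u_1 = (u_0 − 6)/7 = -2/5
  u_1 = -2/5;  a_4 = 1;  u_2 = (u_1 − 1)/7 = -1/5
Digits: (0, 0, 0, 6, 1).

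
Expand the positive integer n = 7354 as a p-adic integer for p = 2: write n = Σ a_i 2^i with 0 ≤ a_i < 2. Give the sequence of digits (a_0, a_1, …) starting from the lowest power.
(a_0, a_1, …) = (0, 1, 0, 1, 1, 1, 0, 1, 0, 0, 1, 1, 1)

Repeated division by 2 gives the digits low-to-high: 7354 = 1·2^1 + 1·2^3 + 1·2^4 + 1·2^5 + 1·2^7 + 1·2^10 + 1·2^11 + 1·2^12. Digit sequence: (0, 1, 0, 1, 1, 1, 0, 1, 0, 0, 1, 1, 1).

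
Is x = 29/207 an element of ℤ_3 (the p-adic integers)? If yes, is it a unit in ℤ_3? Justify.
x ∉ ℤ_3 (v_3(x) = -2 < 0)

ℤ_3 = {x ∈ ℚ_3 : v_3(x) ≥ 0} and ℤ_3^× = {x ∈ ℤ_3 : v_3(x) = 0}. Here v_3(29/207) = v_3(num) − v_3(den) = -2; compare against these criteria.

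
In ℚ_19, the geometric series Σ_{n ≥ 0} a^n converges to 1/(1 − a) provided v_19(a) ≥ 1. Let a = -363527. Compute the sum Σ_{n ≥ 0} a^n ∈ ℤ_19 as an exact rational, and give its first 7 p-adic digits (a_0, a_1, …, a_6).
Σ a^n = 1/(1 − a) = 1/363528;  first 7 digits = (1, 0, 0, 4, 16, 18, 15)

v_19(a) = 3 ≥ 1, so the series converges in ℤ_19 to 1/(1 − a) = 1/(1 − (-363527)) = 1/363528. Expand this rational in ℤ_19: compute digits iteratively via d_i = x_i mod 19, x_{i+1} = (x_i − d_i)/19. The first 7 digits are (1, 0, 0, 4, 16, 18, 15).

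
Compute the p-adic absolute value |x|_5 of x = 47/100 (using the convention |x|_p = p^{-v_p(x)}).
|47/100|_5 = 25

Step 1 — compute v_5(x) by factoring powers of 5 out of the numerator and denominator: v_5(47/100) = -2. Step 2 — apply |x|_p = p^{-v_p(x)} = 5^{2} = 25.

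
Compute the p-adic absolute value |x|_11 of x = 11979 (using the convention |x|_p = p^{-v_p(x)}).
|11979|_11 = 1/1331

Step 1 — compute v_11(x) by factoring powers of 11 out of the numerator and denominator: v_11(11979) = 3. Step 2 — apply |x|_p = p^{-v_p(x)} = 11^{-3} = 1/1331.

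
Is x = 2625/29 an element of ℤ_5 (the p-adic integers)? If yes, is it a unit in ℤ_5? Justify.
x ∈ ℤ_5 but not a unit; v_5(x) = 3 > 0

ℤ_5 = {x ∈ ℚ_5 : v_5(x) ≥ 0} and ℤ_5^× = {x ∈ ℤ_5 : v_5(x) = 0}. Here v_5(2625/29) = v_5(num) − v_5(den) = 3; compare against these criteria.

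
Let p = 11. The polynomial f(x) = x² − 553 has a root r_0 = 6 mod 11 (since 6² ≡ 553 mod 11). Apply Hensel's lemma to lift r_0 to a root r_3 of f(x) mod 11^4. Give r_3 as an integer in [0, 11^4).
r_3 = 402 (mod 14641)

Hensel's recurrence: r_{i+1} = r_i − f(r_i)·(f′(r_i))^{-1} mod 11^{i+2}, with f′(x) = 2x. Iterate:
  r_0 = 6 (mod 11)
  r_1 = 39 (mod 121)
  r_2 = 402 (mod 1331)
  r_3 = 402 (mod 14641)
Final: r_3 = 402, and one checks f(r_3) ≡ 0 mod 11^4.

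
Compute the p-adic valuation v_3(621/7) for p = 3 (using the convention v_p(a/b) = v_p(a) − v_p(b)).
v_3(621/7) = 3

Factor powers of 3 from the numerator and denominator of the reduced fraction: 621 = 3^3 · 23 and 7 = 3^0 · 7. Apply v_p(a/b) = v_p(a) − v_p(b): v_3(621/7) = 3 − 0 = 3.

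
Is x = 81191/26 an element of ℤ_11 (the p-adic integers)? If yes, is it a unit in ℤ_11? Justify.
x ∈ ℤ_11 but not a unit; v_11(x) = 3 > 0

ℤ_11 = {x ∈ ℚ_11 : v_11(x) ≥ 0} and ℤ_11^× = {x ∈ ℤ_11 : v_11(x) = 0}. Here v_11(81191/26) = v_11(num) − v_11(den) = 3; compare against these criteria.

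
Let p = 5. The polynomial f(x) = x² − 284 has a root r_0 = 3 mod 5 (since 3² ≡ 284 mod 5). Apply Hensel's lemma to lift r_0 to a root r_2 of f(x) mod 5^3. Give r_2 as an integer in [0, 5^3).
r_2 = 28 (mod 125)

Hensel's recurrence: r_{i+1} = r_i − f(r_i)·(f′(r_i))^{-1} mod 5^{i+2}, with f′(x) = 2x. Iterate:
  r_0 = 3 (mod 5)
  r_1 = 3 (mod 25)
  r_2 = 28 (mod 125)
Final: r_2 = 28, and one checks f(r_2) ≡ 0 mod 5^3.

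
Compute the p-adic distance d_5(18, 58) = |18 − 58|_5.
d_5(18, 58) = 1/5

Step 1 — x − y = 18 − 58 = -40. Step 2 — v_5(-40) = 1 (factor: -40 = −(5^1 · 8); the sign does not affect v_p). Step 3 — |x − y|_5 = 5^{-1} = 1/5.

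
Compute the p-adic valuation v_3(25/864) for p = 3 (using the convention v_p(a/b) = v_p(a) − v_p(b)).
v_3(25/864) = -3

Factor powers of 3 from the numerator and denominator of the reduced fraction: 25 = 3^0 · 25 and 864 = 3^3 · 32. Apply v_p(a/b) = v_p(a) − v_p(b): v_3(25/864) = 0 − 3 = -3.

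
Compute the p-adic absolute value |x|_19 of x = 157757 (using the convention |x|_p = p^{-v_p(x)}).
|157757|_19 = 1/6859

Step 1 — compute v_19(x) by factoring powers of 19 out of the numerator and denominator: v_19(157757) = 3. Step 2 — apply |x|_p = p^{-v_p(x)} = 19^{-3} = 1/6859.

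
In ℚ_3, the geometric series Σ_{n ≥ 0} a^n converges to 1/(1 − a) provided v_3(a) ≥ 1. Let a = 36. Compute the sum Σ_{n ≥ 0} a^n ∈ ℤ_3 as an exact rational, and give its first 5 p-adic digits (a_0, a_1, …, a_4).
Σ a^n = 1/(1 − a) = -1/35;  first 5 digits = (1, 0, 1, 1, 1)

v_3(a) = 2 ≥ 1, so the series converges in ℤ_3 to 1/(1 − a) = 1/(1 − 36) = -1/35. Expand this rational in ℤ_3: compute digits iteratively via d_i = x_i mod 3, x_{i+1} = (x_i − d_i)/3. The first 5 digits are (1, 0, 1, 1, 1).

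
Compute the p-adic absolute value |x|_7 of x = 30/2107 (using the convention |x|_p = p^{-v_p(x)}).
|30/2107|_7 = 49

Step 1 — compute v_7(x) by factoring powers of 7 out of the numerator and denominator: v_7(30/2107) = -2. Step 2 — apply |x|_p = p^{-v_p(x)} = 7^{2} = 49.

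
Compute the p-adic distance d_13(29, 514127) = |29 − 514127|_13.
d_13(29, 514127) = 1/28561

Step 1 — x − y = 29 − 514127 = -514098. Step 2 — v_13(-514098) = 4 (factor: -514098 = −(13^4 · 18); the sign does not affect v_p). Step 3 — |x − y|_13 = 13^{-4} = 1/28561.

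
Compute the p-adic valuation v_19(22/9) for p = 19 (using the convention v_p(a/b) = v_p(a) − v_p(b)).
v_19(22/9) = 0

Factor powers of 19 from the numerator and denominator of the reduced fraction: 22 = 19^0 · 22 and 9 = 19^0 · 9. Apply v_p(a/b) = v_p(a) − v_p(b): v_19(22/9) = 0 − 0 = 0.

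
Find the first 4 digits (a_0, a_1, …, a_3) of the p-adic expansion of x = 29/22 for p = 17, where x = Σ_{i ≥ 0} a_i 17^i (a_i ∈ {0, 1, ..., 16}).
(a_0, …, a_3) = (16, 3, 16, 6)

v_17(29/22) = 0 (numerator and denominator both coprime to 17), so x ∈ ℤ_17^×. Compute digits iteratively via a_i = x_i mod 17, x_{i+1} = (x_i − a_i)/17, with x_0 = x:
  x_0 = 29/22;  a_0 = 16;  x_1 = (x_0 − 16)/17 = -19/22
  x_1 = -19/22;  a_1 = 3;  x_2 = (x_1 − 3)/17 = -5/22
  x_2 = -5/22;  a_2 = 16;  x_3 = (x_2 − 16)/17 = -21/22
  x_3 = -21/22;  a_3 = 6;  x_4 = (x_3 − 6)/17 = -9/22
Digits: (16, 3, 16, 6).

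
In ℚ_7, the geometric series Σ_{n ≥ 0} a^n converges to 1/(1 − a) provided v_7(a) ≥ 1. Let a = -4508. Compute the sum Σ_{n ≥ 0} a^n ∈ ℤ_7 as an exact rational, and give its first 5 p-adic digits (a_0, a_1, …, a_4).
Σ a^n = 1/(1 − a) = 1/4509;  first 5 digits = (1, 0, 6, 0, 6)

v_7(a) = 2 ≥ 1, so the series converges in ℤ_7 to 1/(1 − a) = 1/(1 − (-4508)) = 1/4509. Expand this rational in ℤ_7: compute digits iteratively via d_i = x_i mod 7, x_{i+1} = (x_i − d_i)/7. The first 5 digits are (1, 0, 6, 0, 6).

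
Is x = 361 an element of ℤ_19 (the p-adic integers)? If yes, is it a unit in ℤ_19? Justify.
x ∈ ℤ_19 but not a unit; v_19(x) = 2 > 0

ℤ_19 = {x ∈ ℚ_19 : v_19(x) ≥ 0} and ℤ_19^× = {x ∈ ℤ_19 : v_19(x) = 0}. Here v_19(361) = v_19(num) − v_19(den) = 2; compare against these criteria.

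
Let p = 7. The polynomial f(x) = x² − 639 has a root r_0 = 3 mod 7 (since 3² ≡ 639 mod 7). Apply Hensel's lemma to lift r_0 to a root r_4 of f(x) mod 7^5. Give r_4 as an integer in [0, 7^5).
r_4 = 7360 (mod 16807)

Hensel's recurrence: r_{i+1} = r_i − f(r_i)·(f′(r_i))^{-1} mod 7^{i+2}, with f′(x) = 2x. Iterate:
  r_0 = 3 (mod 7)
  r_1 = 10 (mod 49)
  r_2 = 157 (mod 343)
  r_3 = 157 (mod 2401)
  r_4 = 7360 (mod 16807)
Final: r_4 = 7360, and one checks f(r_4) ≡ 0 mod 7^5.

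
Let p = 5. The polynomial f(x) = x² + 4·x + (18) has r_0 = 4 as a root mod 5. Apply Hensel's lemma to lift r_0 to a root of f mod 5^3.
r_2 = 104 (mod 125)

Hensel: r_{i+1} = r_i − f(r_i)·(f′(r_i))^{-1} mod 5^{i+2}, f′(x) = 2x + 4. Iterate:
  r_0 = 4 (mod 5)
  r_1 = 4 (mod 25)
  r_2 = 104 (mod 125)
Final: r = 104 satisfies f(r) ≡ 0 mod 5^3.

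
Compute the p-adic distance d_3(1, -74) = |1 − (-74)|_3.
d_3(1, -74) = 1/3

Step 1 — x − y = 1 − (-74) = 75. Step 2 — v_3(75) = 1 (factor: 75 = (3^1 · 25); the sign does not affect v_p). Step 3 — |x − y|_3 = 3^{-1} = 1/3.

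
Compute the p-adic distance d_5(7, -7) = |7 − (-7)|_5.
d_5(7, -7) = 1

Step 1 — x − y = 7 − (-7) = 14. Step 2 — v_5(14) = 0 (factor: 14 = (5^0 · 14); the sign does not affect v_p). Step 3 — |x − y|_5 = 5^{0} = 1.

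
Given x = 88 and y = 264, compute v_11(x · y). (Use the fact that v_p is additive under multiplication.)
v_11(23232) = 2

v_p(x) = 1 (factor: 88 = 11^1 · 8); v_p(y) = 1 (factor: 264 = 11^1 · 24). Additivity: v_p(xy) = v_p(x) + v_p(y) = 1 + 1 = 2. (Direct check: xy = 23232 = 11^2 · (192).)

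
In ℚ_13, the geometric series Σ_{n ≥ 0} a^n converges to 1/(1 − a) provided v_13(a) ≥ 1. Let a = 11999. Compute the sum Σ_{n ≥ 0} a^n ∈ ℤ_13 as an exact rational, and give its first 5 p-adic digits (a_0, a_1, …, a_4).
Σ a^n = 1/(1 − a) = -1/11998;  first 5 digits = (1, 0, 6, 5, 10)

v_13(a) = 2 ≥ 1, so the series converges in ℤ_13 to 1/(1 − a) = 1/(1 − 11999) = -1/11998. Expand this rational in ℤ_13: compute digits iteratively via d_i = x_i mod 13, x_{i+1} = (x_i − d_i)/13. The first 5 digits are (1, 0, 6, 5, 10).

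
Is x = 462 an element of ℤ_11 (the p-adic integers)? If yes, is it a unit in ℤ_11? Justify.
x ∈ ℤ_11 but not a unit; v_11(x) = 1 > 0

ℤ_11 = {x ∈ ℚ_11 : v_11(x) ≥ 0} and ℤ_11^× = {x ∈ ℤ_11 : v_11(x) = 0}. Here v_11(462) = v_11(num) − v_11(den) = 1; compare against these criteria.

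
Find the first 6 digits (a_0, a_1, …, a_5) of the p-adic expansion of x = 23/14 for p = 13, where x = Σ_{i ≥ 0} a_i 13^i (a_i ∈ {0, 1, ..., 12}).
(a_0, …, a_5) = (10, 4, 8, 4, 8, 4)

v_13(23/14) = 0 (numerator and denominator both coprime to 13), so x ∈ ℤ_13^×. Compute digits iteratively via a_i = x_i mod 13, x_{i+1} = (x_i − a_i)/13, with x_0 = x:
  x_0 = 23/14;  a_0 = 10;  x_1 = (x_0 − 10)/13 = -9/14
  x_1 = -9/14;  a_1 = 4;  x_2 = (x_1 − 4)/13 = -5/14
  x_2 = -5/14;  a_2 = 8;  x_3 = (x_2 − 8)/13 = -9/14
  x_3 = -9/14;  a_3 = 4;  x_4 = (x_3 − 4)/13 = -5/14
  x_4 = -5/14;  a_4 = 8;  x_5 = (x_4 − 8)/13 = -9/14
  x_5 = -9/14;  a_5 = 4;  x_6 = (x_5 − 4)/13 = -5/14
Digits: (10, 4, 8, 4, 8, 4).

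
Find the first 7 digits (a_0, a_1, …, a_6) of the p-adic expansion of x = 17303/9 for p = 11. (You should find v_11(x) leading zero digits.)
(a_0, …, a_6) = (0, 0, 0, 10, 9, 4, 2)

v_11(17303/9) = 3, so a_0 = ... = a_2 = 0. Factor out: x = 11^3 · u with u = 13/9 a unit in ℤ_11. Expand u iteratively via a_{v+i} = u_i mod 11, u_{i+1} = (u_i − a_{v+i})/11:
  u_0 = 13/9;  a_3 = 10;  u_1 = (u_0 − 10)/11 = -7/9
  u_1 = -7/9;  a_4 = 9;  u_2 = (u_1 − 9)/11 = -8/9
  u_2 = -8/9;  a_5 = 4;  u_3 = (u_2 − 4)/11 = -4/9
  u_3 = -4/9;  a_6 = 2;  u_4 = (u_3 − 2)/11 = -2/9
Digits: (0, 0, 0, 10, 9, 4, 2).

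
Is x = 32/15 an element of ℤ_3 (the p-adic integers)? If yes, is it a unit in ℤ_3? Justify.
x ∉ ℤ_3 (v_3(x) = -1 < 0)

ℤ_3 = {x ∈ ℚ_3 : v_3(x) ≥ 0} and ℤ_3^× = {x ∈ ℤ_3 : v_3(x) = 0}. Here v_3(32/15) = v_3(num) − v_3(den) = -1; compare against these criteria.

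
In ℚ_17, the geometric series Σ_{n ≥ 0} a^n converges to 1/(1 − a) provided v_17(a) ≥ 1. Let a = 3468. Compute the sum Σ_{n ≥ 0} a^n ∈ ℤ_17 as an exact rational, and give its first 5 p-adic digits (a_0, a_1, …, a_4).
Σ a^n = 1/(1 − a) = -1/3467;  first 5 digits = (1, 0, 12, 0, 8)

v_17(a) = 2 ≥ 1, so the series converges in ℤ_17 to 1/(1 − a) = 1/(1 − 3468) = -1/3467. Expand this rational in ℤ_17: compute digits iteratively via d_i = x_i mod 17, x_{i+1} = (x_i − d_i)/17. The first 5 digits are (1, 0, 12, 0, 8).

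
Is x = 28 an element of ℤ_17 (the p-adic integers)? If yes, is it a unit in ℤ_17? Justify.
x ∈ ℤ_17^× (unit); v_17(x) = 0

ℤ_17 = {x ∈ ℚ_17 : v_17(x) ≥ 0} and ℤ_17^× = {x ∈ ℤ_17 : v_17(x) = 0}. Here v_17(28) = v_17(num) − v_17(den) = 0; compare against these criteria.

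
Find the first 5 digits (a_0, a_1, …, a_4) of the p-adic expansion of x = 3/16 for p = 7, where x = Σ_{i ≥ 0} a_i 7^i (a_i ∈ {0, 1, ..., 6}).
(a_0, …, a_4) = (5, 5, 4, 5, 4)

v_7(3/16) = 0 (numerator and denominator both coprime to 7), so x ∈ ℤ_7^×. Compute digits iteratively via a_i = x_i mod 7, x_{i+1} = (x_i − a_i)/7, with x_0 = x:
  x_0 = 3/16;  a_0 = 5;  x_1 = (x_0 − 5)/7 = -11/16
  x_1 = -11/16;  a_1 = 5;  x_2 = (x_1 − 5)/7 = -13/16
  x_2 = -13/16;  a_2 = 4;  x_3 = (x_2 − 4)/7 = -11/16
  x_3 = -11/16;  a_3 = 5;  x_4 = (x_3 − 5)/7 = -13/16
  x_4 = -13/16;  a_4 = 4;  x_5 = (x_4 − 4)/7 = -11/16
Digits: (5, 5, 4, 5, 4).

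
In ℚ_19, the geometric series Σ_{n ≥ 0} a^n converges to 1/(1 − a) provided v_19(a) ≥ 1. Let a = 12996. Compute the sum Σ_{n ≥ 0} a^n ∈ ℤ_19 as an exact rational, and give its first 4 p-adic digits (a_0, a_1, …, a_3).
Σ a^n = 1/(1 − a) = -1/12995;  first 4 digits = (1, 0, 17, 1)

v_19(a) = 2 ≥ 1, so the series converges in ℤ_19 to 1/(1 − a) = 1/(1 − 12996) = -1/12995. Expand this rational in ℤ_19: compute digits iteratively via d_i = x_i mod 19, x_{i+1} = (x_i − d_i)/19. The first 4 digits are (1, 0, 17, 1).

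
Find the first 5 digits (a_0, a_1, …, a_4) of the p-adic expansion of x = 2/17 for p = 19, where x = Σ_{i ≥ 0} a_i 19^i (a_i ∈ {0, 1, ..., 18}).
(a_0, …, a_4) = (18, 8, 4, 2, 1)

v_19(2/17) = 0 (numerator and denominator both coprime to 19), so x ∈ ℤ_19^×. Compute digits iteratively via a_i = x_i mod 19, x_{i+1} = (x_i − a_i)/19, with x_0 = x:
  x_0 = 2/17;  a_0 = 18;  x_1 = (x_0 − 18)/19 = -16/17
  x_1 = -16/17;  a_1 = 8;  x_2 = (x_1 − 8)/19 = -8/17
  x_2 = -8/17;  a_2 = 4;  x_3 = (x_2 − 4)/19 = -4/17
  x_3 = -4/17;  a_3 = 2;  x_4 = (x_3 − 2)/19 = -2/17
  x_4 = -2/17;  a_4 = 1;  x_5 = (x_4 − 1)/19 = -1/17
Digits: (18, 8, 4, 2, 1).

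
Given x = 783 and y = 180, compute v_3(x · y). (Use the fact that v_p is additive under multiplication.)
v_3(140940) = 5

v_p(x) = 3 (factor: 783 = 3^3 · 29); v_p(y) = 2 (factor: 180 = 3^2 · 20). Additivity: v_p(xy) = v_p(x) + v_p(y) = 3 + 2 = 5. (Direct check: xy = 140940 = 3^5 · (580).)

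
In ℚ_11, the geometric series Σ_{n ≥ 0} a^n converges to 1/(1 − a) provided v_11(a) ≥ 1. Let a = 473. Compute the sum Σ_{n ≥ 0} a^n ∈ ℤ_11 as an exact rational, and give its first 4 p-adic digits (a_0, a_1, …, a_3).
Σ a^n = 1/(1 − a) = -1/472;  first 4 digits = (1, 10, 4, 2)

v_11(a) = 1 ≥ 1, so the series converges in ℤ_11 to 1/(1 − a) = 1/(1 − 473) = -1/472. Expand this rational in ℤ_11: compute digits iteratively via d_i = x_i mod 11, x_{i+1} = (x_i − d_i)/11. The first 4 digits are (1, 10, 4, 2).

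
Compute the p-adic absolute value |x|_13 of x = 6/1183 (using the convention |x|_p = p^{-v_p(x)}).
|6/1183|_13 = 169

Step 1 — compute v_13(x) by factoring powers of 13 out of the numerator and denominator: v_13(6/1183) = -2. Step 2 — apply |x|_p = p^{-v_p(x)} = 13^{2} = 169.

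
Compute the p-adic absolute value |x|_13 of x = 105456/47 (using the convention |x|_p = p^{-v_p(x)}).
|105456/47|_13 = 1/2197

Step 1 — compute v_13(x) by factoring powers of 13 out of the numerator and denominator: v_13(105456/47) = 3. Step 2 — apply |x|_p = p^{-v_p(x)} = 13^{-3} = 1/2197.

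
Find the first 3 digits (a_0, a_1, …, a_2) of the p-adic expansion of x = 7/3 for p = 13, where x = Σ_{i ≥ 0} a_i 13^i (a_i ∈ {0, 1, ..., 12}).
(a_0, …, a_2) = (11, 8, 8)

v_13(7/3) = 0 (numerator and denominator both coprime to 13), so x ∈ ℤ_13^×. Compute digits iteratively via a_i = x_i mod 13, x_{i+1} = (x_i − a_i)/13, with x_0 = x:
  x_0 = 7/3;  a_0 = 11;  x_1 = (x_0 − 11)/13 = -2/3
  x_1 = -2/3;  a_1 = 8;  x_2 = (x_1 − 8)/13 = -2/3
  x_2 = -2/3;  a_2 = 8;  x_3 = (x_2 − 8)/13 = -2/3
Digits: (11, 8, 8).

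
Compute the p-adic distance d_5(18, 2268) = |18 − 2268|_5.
d_5(18, 2268) = 1/125

Step 1 — x − y = 18 − 2268 = -2250. Step 2 — v_5(-2250) = 3 (factor: -2250 = −(5^3 · 18); the sign does not affect v_p). Step 3 — |x − y|_5 = 5^{-3} = 1/125.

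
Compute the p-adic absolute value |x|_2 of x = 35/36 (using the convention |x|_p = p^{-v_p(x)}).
|35/36|_2 = 4

Step 1 — compute v_2(x) by factoring powers of 2 out of the numerator and denominator: v_2(35/36) = -2. Step 2 — apply |x|_p = p^{-v_p(x)} = 2^{2} = 4.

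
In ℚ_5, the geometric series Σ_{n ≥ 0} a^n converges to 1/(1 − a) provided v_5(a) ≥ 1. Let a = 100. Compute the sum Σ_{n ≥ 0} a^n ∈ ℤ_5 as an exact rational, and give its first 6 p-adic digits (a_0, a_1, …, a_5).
Σ a^n = 1/(1 − a) = -1/99;  first 6 digits = (1, 0, 4, 0, 1, 3)

v_5(a) = 2 ≥ 1, so the series converges in ℤ_5 to 1/(1 − a) = 1/(1 − 100) = -1/99. Expand this rational in ℤ_5: compute digits iteratively via d_i = x_i mod 5, x_{i+1} = (x_i − d_i)/5. The first 6 digits are (1, 0, 4, 0, 1, 3).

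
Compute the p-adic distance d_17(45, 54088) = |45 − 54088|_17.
d_17(45, 54088) = 1/4913

Step 1 — x − y = 45 − 54088 = -54043. Step 2 — v_17(-54043) = 3 (factor: -54043 = −(17^3 · 11); the sign does not affect v_p). Step 3 — |x − y|_17 = 17^{-3} = 1/4913.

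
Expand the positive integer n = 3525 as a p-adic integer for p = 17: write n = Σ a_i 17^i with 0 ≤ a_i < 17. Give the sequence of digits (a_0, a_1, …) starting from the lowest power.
(a_0, a_1, …) = (6, 3, 12)

Repeated division by 17 gives the digits low-to-high: 3525 = 6 + 3·17^1 + 12·17^2. Digit sequence: (6, 3, 12).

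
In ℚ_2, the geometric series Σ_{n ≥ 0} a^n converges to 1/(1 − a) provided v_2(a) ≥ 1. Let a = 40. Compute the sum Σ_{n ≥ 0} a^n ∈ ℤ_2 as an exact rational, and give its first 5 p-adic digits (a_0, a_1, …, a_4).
Σ a^n = 1/(1 − a) = -1/39;  first 5 digits = (1, 0, 0, 1, 0)

v_2(a) = 3 ≥ 1, so the series converges in ℤ_2 to 1/(1 − a) = 1/(1 − 40) = -1/39. Expand this rational in ℤ_2: compute digits iteratively via d_i = x_i mod 2, x_{i+1} = (x_i − d_i)/2. The first 5 digits are (1, 0, 0, 1, 0).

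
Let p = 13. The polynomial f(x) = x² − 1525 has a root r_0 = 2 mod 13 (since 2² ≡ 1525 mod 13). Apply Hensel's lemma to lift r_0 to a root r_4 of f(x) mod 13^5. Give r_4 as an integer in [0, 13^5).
r_4 = 364535 (mod 371293)

Hensel's recurrence: r_{i+1} = r_i − f(r_i)·(f′(r_i))^{-1} mod 13^{i+2}, with f′(x) = 2x. Iterate:
  r_0 = 2 (mod 13)
  r_1 = 2 (mod 169)
  r_2 = 2030 (mod 2197)
  r_3 = 21803 (mod 28561)
  r_4 = 364535 (mod 371293)
Final: r_4 = 364535, and one checks f(r_4) ≡ 0 mod 13^5.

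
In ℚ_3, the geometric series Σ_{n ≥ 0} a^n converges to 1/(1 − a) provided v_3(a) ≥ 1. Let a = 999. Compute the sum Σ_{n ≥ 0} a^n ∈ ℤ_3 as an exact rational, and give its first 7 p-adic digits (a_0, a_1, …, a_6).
Σ a^n = 1/(1 − a) = -1/998;  first 7 digits = (1, 0, 0, 1, 0, 1, 2)

v_3(a) = 3 ≥ 1, so the series converges in ℤ_3 to 1/(1 − a) = 1/(1 − 999) = -1/998. Expand this rational in ℤ_3: compute digits iteratively via d_i = x_i mod 3, x_{i+1} = (x_i − d_i)/3. The first 7 digits are (1, 0, 0, 1, 0, 1, 2).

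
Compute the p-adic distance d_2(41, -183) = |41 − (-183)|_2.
d_2(41, -183) = 1/32

Step 1 — x − y = 41 − (-183) = 224. Step 2 — v_2(224) = 5 (factor: 224 = (2^5 · 7); the sign does not affect v_p). Step 3 — |x − y|_2 = 2^{-5} = 1/32.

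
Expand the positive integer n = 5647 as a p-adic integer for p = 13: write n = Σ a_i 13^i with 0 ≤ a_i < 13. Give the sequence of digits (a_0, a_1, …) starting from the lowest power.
(a_0, a_1, …) = (5, 5, 7, 2)

Repeated division by 13 gives the digits low-to-high: 5647 = 5 + 5·13^1 + 7·13^2 + 2·13^3. Digit sequence: (5, 5, 7, 2).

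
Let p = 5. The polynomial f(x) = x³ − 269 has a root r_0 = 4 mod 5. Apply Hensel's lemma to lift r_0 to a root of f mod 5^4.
r_3 = 64 (mod 625)

Hensel: r_{i+1} = r_i − f(r_i)/f′(r_i) mod 5^{i+2}, where f′(x) = 3x². Iterate:
  r_0 = 4 (mod 5)
  r_1 = 14 (mod 25)
  r_2 = 64 (mod 125)
  r_3 = 64 (mod 625)
Final: r = 64 with f(r) ≡ 0 mod 5^4.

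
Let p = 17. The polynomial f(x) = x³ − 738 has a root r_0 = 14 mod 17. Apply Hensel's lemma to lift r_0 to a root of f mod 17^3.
r_2 = 4842 (mod 4913)

Hensel: r_{i+1} = r_i − f(r_i)/f′(r_i) mod 17^{i+2}, where f′(x) = 3x². Iterate:
  r_0 = 14 (mod 17)
  r_1 = 218 (mod 289)
  r_2 = 4842 (mod 4913)
Final: r = 4842 with f(r) ≡ 0 mod 17^3.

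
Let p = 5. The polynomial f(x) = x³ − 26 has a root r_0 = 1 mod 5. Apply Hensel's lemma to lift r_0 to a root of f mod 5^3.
r_2 = 51 (mod 125)

Hensel: r_{i+1} = r_i − f(r_i)/f′(r_i) mod 5^{i+2}, where f′(x) = 3x². Iterate:
  r_0 = 1 (mod 5)
  r_1 = 1 (mod 25)
  r_2 = 51 (mod 125)
Final: r = 51 with f(r) ≡ 0 mod 5^3.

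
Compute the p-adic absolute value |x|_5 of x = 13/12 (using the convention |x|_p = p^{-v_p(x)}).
|13/12|_5 = 1

Step 1 — compute v_5(x) by factoring powers of 5 out of the numerator and denominator: v_5(13/12) = 0. Step 2 — apply |x|_p = p^{-v_p(x)} = 5^{0} = 1.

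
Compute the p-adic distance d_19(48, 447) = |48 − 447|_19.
d_19(48, 447) = 1/19

Step 1 — x − y = 48 − 447 = -399. Step 2 — v_19(-399) = 1 (factor: -399 = −(19^1 · 21); the sign does not affect v_p). Step 3 — |x − y|_19 = 19^{-1} = 1/19.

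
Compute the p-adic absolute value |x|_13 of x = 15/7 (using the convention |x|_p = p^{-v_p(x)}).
|15/7|_13 = 1

Step 1 — compute v_13(x) by factoring powers of 13 out of the numerator and denominator: v_13(15/7) = 0. Step 2 — apply |x|_p = p^{-v_p(x)} = 13^{0} = 1.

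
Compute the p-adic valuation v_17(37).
v_17(37) = 0

v_17(n) is the largest exponent k such that 17^k divides n. Factor out: 37 = 17^0 · 37. (Sign doesn't affect v_p.) So v_17(37) = 0.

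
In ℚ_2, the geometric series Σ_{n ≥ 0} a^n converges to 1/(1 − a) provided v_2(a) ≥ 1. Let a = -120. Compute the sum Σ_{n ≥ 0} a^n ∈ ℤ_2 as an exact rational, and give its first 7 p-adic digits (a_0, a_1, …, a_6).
Σ a^n = 1/(1 − a) = 1/121;  first 7 digits = (1, 0, 0, 1, 0, 0, 1)

v_2(a) = 3 ≥ 1, so the series converges in ℤ_2 to 1/(1 − a) = 1/(1 − (-120)) = 1/121. Expand this rational in ℤ_2: compute digits iteratively via d_i = x_i mod 2, x_{i+1} = (x_i − d_i)/2. The first 7 digits are (1, 0, 0, 1, 0, 0, 1).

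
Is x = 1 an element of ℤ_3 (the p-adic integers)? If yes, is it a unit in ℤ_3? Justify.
x ∈ ℤ_3^× (unit); v_3(x) = 0

ℤ_3 = {x ∈ ℚ_3 : v_3(x) ≥ 0} and ℤ_3^× = {x ∈ ℤ_3 : v_3(x) = 0}. Here v_3(1) = v_3(num) − v_3(den) = 0; compare against these criteria.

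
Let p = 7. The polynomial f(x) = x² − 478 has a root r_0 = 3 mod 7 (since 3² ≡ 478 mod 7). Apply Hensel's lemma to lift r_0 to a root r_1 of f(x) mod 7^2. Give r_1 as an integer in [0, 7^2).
r_1 = 24 (mod 49)

Hensel's recurrence: r_{i+1} = r_i − f(r_i)·(f′(r_i))^{-1} mod 7^{i+2}, with f′(x) = 2x. Iterate:
  r_0 = 3 (mod 7)
  r_1 = 24 (mod 49)
Final: r_1 = 24, and one checks f(r_1) ≡ 0 mod 7^2.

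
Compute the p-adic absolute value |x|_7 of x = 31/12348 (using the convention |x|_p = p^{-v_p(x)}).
|31/12348|_7 = 343

Step 1 — compute v_7(x) by factoring powers of 7 out of the numerator and denominator: v_7(31/12348) = -3. Step 2 — apply |x|_p = p^{-v_p(x)} = 7^{3} = 343.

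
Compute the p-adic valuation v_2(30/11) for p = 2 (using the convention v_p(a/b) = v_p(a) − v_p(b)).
v_2(30/11) = 1

Factor powers of 2 from the numerator and denominator of the reduced fraction: 30 = 2^1 · 15 and 11 = 2^0 · 11. Apply v_p(a/b) = v_p(a) − v_p(b): v_2(30/11) = 1 − 0 = 1.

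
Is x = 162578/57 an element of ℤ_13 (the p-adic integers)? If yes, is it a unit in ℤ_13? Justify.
x ∈ ℤ_13 but not a unit; v_13(x) = 3 > 0

ℤ_13 = {x ∈ ℚ_13 : v_13(x) ≥ 0} and ℤ_13^× = {x ∈ ℤ_13 : v_13(x) = 0}. Here v_13(162578/57) = v_13(num) − v_13(den) = 3; compare against these criteria.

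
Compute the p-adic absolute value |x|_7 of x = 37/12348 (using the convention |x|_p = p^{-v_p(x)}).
|37/12348|_7 = 343

Step 1 — compute v_7(x) by factoring powers of 7 out of the numerator and denominator: v_7(37/12348) = -3. Step 2 — apply |x|_p = p^{-v_p(x)} = 7^{3} = 343.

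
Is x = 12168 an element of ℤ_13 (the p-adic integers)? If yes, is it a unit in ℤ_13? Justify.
x ∈ ℤ_13 but not a unit; v_13(x) = 2 > 0

ℤ_13 = {x ∈ ℚ_13 : v_13(x) ≥ 0} and ℤ_13^× = {x ∈ ℤ_13 : v_13(x) = 0}. Here v_13(12168) = v_13(num) − v_13(den) = 2; compare against these criteria.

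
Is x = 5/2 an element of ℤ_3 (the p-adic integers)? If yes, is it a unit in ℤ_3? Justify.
x ∈ ℤ_3^× (unit); v_3(x) = 0

ℤ_3 = {x ∈ ℚ_3 : v_3(x) ≥ 0} and ℤ_3^× = {x ∈ ℤ_3 : v_3(x) = 0}. Here v_3(5/2) = v_3(num) − v_3(den) = 0; compare against these criteria.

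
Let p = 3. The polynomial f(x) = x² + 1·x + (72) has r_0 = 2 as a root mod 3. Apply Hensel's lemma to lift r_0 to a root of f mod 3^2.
r_1 = 8 (mod 9)

Hensel: r_{i+1} = r_i − f(r_i)·(f′(r_i))^{-1} mod 3^{i+2}, f′(x) = 2x + 1. Iterate:
  r_0 = 2 (mod 3)
  r_1 = 8 (mod 9)
Final: r = 8 satisfies f(r) ≡ 0 mod 3^2.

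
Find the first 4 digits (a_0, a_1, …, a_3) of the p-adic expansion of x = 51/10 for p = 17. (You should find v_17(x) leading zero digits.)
(a_0, …, a_3) = (0, 2, 5, 15)

v_17(51/10) = 1, so a_0 = ... = a_0 = 0. Factor out: x = 17^1 · u with u = 3/10 a unit in ℤ_17. Expand u iteratively via a_{v+i} = u_i mod 17, u_{i+1} = (u_i − a_{v+i})/17:
  u_0 = 3/10;  a_1 = 2;  u_1 = (u_0 − 2)/17 = -1/10
  u_1 = -1/10;  a_2 = 5;  u_2 = (u_1 − 5)/17 = -3/10
  u_2 = -3/10;  a_3 = 15;  u_3 = (u_2 − 15)/17 = -9/10
Digits: (0, 2, 5, 15).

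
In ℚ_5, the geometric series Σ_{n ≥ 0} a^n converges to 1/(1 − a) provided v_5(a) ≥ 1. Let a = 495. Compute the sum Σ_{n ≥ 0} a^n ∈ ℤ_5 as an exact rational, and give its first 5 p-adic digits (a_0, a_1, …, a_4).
Σ a^n = 1/(1 − a) = -1/494;  first 5 digits = (1, 4, 0, 3, 3)

v_5(a) = 1 ≥ 1, so the series converges in ℤ_5 to 1/(1 − a) = 1/(1 − 495) = -1/494. Expand this rational in ℤ_5: compute digits iteratively via d_i = x_i mod 5, x_{i+1} = (x_i − d_i)/5. The first 5 digits are (1, 4, 0, 3, 3).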